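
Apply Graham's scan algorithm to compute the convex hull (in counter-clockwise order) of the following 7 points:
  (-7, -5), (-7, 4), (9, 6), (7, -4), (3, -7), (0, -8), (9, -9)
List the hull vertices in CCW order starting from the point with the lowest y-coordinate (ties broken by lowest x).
Hull (CCW) = [(9, -9), (9, 6), (-7, 4), (-7, -5), (0, -8)]

Graham scan procedure:
  1. Find the pivot p₀ = point with lowest y (tie → lowest x): (9, -9).
  2. Sort the remaining points by polar angle around p₀.
  3. Walk through sorted points, maintaining a stack; pop the top while the last three entries make a non-left turn (cross product ≤ 0).
  4. Final stack is the convex hull in CCW order: (9, -9), (9, 6), (-7, 4), (-7, -5), (0, -8).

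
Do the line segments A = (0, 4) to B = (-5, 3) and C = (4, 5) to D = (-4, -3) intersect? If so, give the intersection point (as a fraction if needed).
No (intersection of containing lines falls outside at least one segment)

Parametrize and solve: t = -3/4, s = 1/32. At least one of these is outside [0, 1], so the segments do not intersect.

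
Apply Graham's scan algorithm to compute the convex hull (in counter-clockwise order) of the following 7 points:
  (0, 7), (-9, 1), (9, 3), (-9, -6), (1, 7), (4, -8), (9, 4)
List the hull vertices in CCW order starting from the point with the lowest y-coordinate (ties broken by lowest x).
Hull (CCW) = [(4, -8), (9, 3), (9, 4), (1, 7), (0, 7), (-9, 1), (-9, -6)]

Graham scan procedure:
  1. Find the pivot p₀ = point with lowest y (tie → lowest x): (4, -8).
  2. Sort the remaining points by polar angle around p₀.
  3. Walk through sorted points, maintaining a stack; pop the top while the last three entries make a non-left turn (cross product ≤ 0).
  4. Final stack is the convex hull in CCW order: (4, -8), (9, 3), (9, 4), (1, 7), (0, 7), (-9, 1), (-9, -6).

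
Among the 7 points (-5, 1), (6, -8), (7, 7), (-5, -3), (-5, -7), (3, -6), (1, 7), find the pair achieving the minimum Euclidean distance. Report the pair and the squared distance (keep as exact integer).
Pair = ((6, -8), (3, -6)); squared distance = 13

Compute all C(7, 2) = 21 pairwise squared distances (x_i − x_j)² + (y_i − y_j)². The minimum is 13, attained by the pair ((6, -8), (3, -6)).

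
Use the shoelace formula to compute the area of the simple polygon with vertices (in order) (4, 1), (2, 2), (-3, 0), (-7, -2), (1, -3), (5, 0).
Area = 61/2

Shoelace formula: Area = (1/2) |Σ_i (x_i · y_{i+1} − x_{i+1} · y_i)| (indices mod n). Compute each cross term:
  (4)(2) − (2)(1) = 6
  (2)(0) − (-3)(2) = 6
  (-3)(-2) − (-7)(0) = 6
  (-7)(-3) − (1)(-2) = 23
  (1)(0) − (5)(-3) = 15
  (5)(1) − (4)(0) = 5
Sum = 61, so (signed) Area = 61/2 = 61/2, |Area| = 61/2.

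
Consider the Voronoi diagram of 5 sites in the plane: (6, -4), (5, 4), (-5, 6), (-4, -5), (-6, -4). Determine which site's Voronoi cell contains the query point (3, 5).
Nearest site = (5, 4)

The Voronoi cell of site s contains exactly those query points closer to s than to any other site. Compute squared distances from q = (3, 5) to each site:
  (5 − 3)² + (4 − 5)² = 5
  (-5 − 3)² + (6 − 5)² = 65
  (6 − 3)² + (-4 − 5)² = 90
  (-4 − 3)² + (-5 − 5)² = 149
  (-6 − 3)² + (-4 − 5)² = 162
Minimum is attained by (5, 4), so q lies in its Voronoi cell.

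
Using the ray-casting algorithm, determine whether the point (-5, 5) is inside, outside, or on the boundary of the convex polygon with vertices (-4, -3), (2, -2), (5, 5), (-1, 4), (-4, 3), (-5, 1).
The point (-5, 5) lies strictly outside the polygon

Cast a horizontal ray to the right from the query point and count how many polygon edges it crosses (each edge strictly once or zero times, handled with the usual half-open convention). 
Parity of crossings → even ⇒ outside.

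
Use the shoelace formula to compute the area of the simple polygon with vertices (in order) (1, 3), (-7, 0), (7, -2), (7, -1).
Area = 32

Shoelace formula: Area = (1/2) |Σ_i (x_i · y_{i+1} − x_{i+1} · y_i)| (indices mod n). Compute each cross term:
  (1)(0) − (-7)(3) = 21
  (-7)(-2) − (7)(0) = 14
  (7)(-1) − (7)(-2) = 7
  (7)(3) − (1)(-1) = 22
Sum = 64, so (signed) Area = 64/2 = 32, |Area| = 32.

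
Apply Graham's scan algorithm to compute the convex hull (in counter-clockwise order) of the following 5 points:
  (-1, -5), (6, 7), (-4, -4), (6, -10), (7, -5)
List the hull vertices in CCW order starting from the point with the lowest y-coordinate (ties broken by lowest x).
Hull (CCW) = [(6, -10), (7, -5), (6, 7), (-4, -4)]

Graham scan procedure:
  1. Find the pivot p₀ = point with lowest y (tie → lowest x): (6, -10).
  2. Sort the remaining points by polar angle around p₀.
  3. Walk through sorted points, maintaining a stack; pop the top while the last three entries make a non-left turn (cross product ≤ 0).
  4. Final stack is the convex hull in CCW order: (6, -10), (7, -5), (6, 7), (-4, -4).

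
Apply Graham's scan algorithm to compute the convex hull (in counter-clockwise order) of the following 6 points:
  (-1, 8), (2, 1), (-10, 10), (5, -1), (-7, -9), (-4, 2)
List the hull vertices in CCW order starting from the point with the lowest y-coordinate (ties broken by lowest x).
Hull (CCW) = [(-7, -9), (5, -1), (-1, 8), (-10, 10)]

Graham scan procedure:
  1. Find the pivot p₀ = point with lowest y (tie → lowest x): (-7, -9).
  2. Sort the remaining points by polar angle around p₀.
  3. Walk through sorted points, maintaining a stack; pop the top while the last three entries make a non-left turn (cross product ≤ 0).
  4. Final stack is the convex hull in CCW order: (-7, -9), (5, -1), (-1, 8), (-10, 10).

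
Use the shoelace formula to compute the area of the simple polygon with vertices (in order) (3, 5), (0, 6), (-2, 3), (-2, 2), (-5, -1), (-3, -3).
Area = 25

Shoelace formula: Area = (1/2) |Σ_i (x_i · y_{i+1} − x_{i+1} · y_i)| (indices mod n). Compute each cross term:
  (3)(6) − (0)(5) = 18
  (0)(3) − (-2)(6) = 12
  (-2)(2) − (-2)(3) = 2
  (-2)(-1) − (-5)(2) = 12
  (-5)(-3) − (-3)(-1) = 12
  (-3)(5) − (3)(-3) = -6
Sum = 50, so (signed) Area = 50/2 = 25, |Area| = 25.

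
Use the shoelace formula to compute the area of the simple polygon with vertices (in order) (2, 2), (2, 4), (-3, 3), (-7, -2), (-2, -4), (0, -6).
Area = 97/2

Shoelace formula: Area = (1/2) |Σ_i (x_i · y_{i+1} − x_{i+1} · y_i)| (indices mod n). Compute each cross term:
  (2)(4) − (2)(2) = 4
  (2)(3) − (-3)(4) = 18
  (-3)(-2) − (-7)(3) = 27
  (-7)(-4) − (-2)(-2) = 24
  (-2)(-6) − (0)(-4) = 12
  (0)(2) − (2)(-6) = 12
Sum = 97, so (signed) Area = 97/2 = 97/2, |Area| = 97/2.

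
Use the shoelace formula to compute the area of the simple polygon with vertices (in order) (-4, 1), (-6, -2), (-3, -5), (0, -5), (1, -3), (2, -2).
Area = 28

Shoelace formula: Area = (1/2) |Σ_i (x_i · y_{i+1} − x_{i+1} · y_i)| (indices mod n). Compute each cross term:
  (-4)(-2) − (-6)(1) = 14
  (-6)(-5) − (-3)(-2) = 24
  (-3)(-5) − (0)(-5) = 15
  (0)(-3) − (1)(-5) = 5
  (1)(-2) − (2)(-3) = 4
  (2)(1) − (-4)(-2) = -6
Sum = 56, so (signed) Area = 56/2 = 28, |Area| = 28.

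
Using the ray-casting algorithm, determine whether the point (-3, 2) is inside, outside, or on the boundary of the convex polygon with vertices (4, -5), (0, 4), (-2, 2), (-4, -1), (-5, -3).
The point (-3, 2) lies strictly outside the polygon

Cast a horizontal ray to the right from the query point and count how many polygon edges it crosses (each edge strictly once or zero times, handled with the usual half-open convention). 
Parity of crossings → even ⇒ outside.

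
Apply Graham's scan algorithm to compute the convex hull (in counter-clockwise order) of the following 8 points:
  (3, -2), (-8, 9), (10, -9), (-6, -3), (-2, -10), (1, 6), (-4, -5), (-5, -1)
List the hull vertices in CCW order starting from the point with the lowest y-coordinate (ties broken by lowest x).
Hull (CCW) = [(-2, -10), (10, -9), (1, 6), (-8, 9), (-6, -3)]

Graham scan procedure:
  1. Find the pivot p₀ = point with lowest y (tie → lowest x): (-2, -10).
  2. Sort the remaining points by polar angle around p₀.
  3. Walk through sorted points, maintaining a stack; pop the top while the last three entries make a non-left turn (cross product ≤ 0).
  4. Final stack is the convex hull in CCW order: (-2, -10), (10, -9), (1, 6), (-8, 9), (-6, -3).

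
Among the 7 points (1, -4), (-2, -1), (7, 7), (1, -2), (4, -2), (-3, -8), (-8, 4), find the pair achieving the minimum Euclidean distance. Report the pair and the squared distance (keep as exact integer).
Pair = ((1, -4), (1, -2)); squared distance = 4

Compute all C(7, 2) = 21 pairwise squared distances (x_i − x_j)² + (y_i − y_j)². The minimum is 4, attained by the pair ((1, -4), (1, -2)).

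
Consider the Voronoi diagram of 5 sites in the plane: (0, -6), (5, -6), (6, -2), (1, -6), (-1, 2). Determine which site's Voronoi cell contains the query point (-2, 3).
Nearest site = (-1, 2)

The Voronoi cell of site s contains exactly those query points closer to s than to any other site. Compute squared distances from q = (-2, 3) to each site:
  (-1 − -2)² + (2 − 3)² = 2
  (0 − -2)² + (-6 − 3)² = 85
  (6 − -2)² + (-2 − 3)² = 89
  (1 − -2)² + (-6 − 3)² = 90
  (5 − -2)² + (-6 − 3)² = 130
Minimum is attained by (-1, 2), so q lies in its Voronoi cell.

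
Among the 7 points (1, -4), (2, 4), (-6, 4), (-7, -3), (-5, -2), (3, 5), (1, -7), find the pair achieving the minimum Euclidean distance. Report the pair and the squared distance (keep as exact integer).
Pair = ((2, 4), (3, 5)); squared distance = 2

Compute all C(7, 2) = 21 pairwise squared distances (x_i − x_j)² + (y_i − y_j)². The minimum is 2, attained by the pair ((2, 4), (3, 5)).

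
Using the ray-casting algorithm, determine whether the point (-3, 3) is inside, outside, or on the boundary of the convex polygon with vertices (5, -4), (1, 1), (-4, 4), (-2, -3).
The point (-3, 3) lies strictly inside the polygon

Cast a horizontal ray to the right from the query point and count how many polygon edges it crosses (each edge strictly once or zero times, handled with the usual half-open convention). 
Parity of crossings → odd ⇒ inside.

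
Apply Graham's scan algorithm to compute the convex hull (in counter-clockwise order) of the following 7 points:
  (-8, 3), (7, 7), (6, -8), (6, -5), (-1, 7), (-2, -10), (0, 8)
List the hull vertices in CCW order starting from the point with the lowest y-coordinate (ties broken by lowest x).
Hull (CCW) = [(-2, -10), (6, -8), (7, 7), (0, 8), (-8, 3)]

Graham scan procedure:
  1. Find the pivot p₀ = point with lowest y (tie → lowest x): (-2, -10).
  2. Sort the remaining points by polar angle around p₀.
  3. Walk through sorted points, maintaining a stack; pop the top while the last three entries make a non-left turn (cross product ≤ 0).
  4. Final stack is the convex hull in CCW order: (-2, -10), (6, -8), (7, 7), (0, 8), (-8, 3).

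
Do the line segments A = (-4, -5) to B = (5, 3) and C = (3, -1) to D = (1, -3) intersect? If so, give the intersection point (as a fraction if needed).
No (intersection of containing lines falls outside at least one segment)

Parametrize and solve: t = 3, s = -10. At least one of these is outside [0, 1], so the segments do not intersect.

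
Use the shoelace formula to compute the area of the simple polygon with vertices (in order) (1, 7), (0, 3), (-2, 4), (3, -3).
Area = 27/2

Shoelace formula: Area = (1/2) |Σ_i (x_i · y_{i+1} − x_{i+1} · y_i)| (indices mod n). Compute each cross term:
  (1)(3) − (0)(7) = 3
  (0)(4) − (-2)(3) = 6
  (-2)(-3) − (3)(4) = -6
  (3)(7) − (1)(-3) = 24
Sum = 27, so (signed) Area = 27/2 = 27/2, |Area| = 27/2.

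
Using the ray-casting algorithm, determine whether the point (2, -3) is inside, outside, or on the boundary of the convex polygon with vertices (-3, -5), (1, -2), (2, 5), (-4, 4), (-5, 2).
The point (2, -3) lies strictly outside the polygon

Cast a horizontal ray to the right from the query point and count how many polygon edges it crosses (each edge strictly once or zero times, handled with the usual half-open convention). 
Parity of crossings → even ⇒ outside.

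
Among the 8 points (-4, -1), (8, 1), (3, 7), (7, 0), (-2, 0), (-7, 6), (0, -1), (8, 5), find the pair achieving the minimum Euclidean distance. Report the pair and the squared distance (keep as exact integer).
Pair = ((8, 1), (7, 0)); squared distance = 2

Compute all C(8, 2) = 28 pairwise squared distances (x_i − x_j)² + (y_i − y_j)². The minimum is 2, attained by the pair ((8, 1), (7, 0)).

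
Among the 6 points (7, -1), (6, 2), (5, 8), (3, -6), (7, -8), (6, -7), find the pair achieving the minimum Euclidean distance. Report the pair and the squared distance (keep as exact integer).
Pair = ((7, -8), (6, -7)); squared distance = 2

Compute all C(6, 2) = 15 pairwise squared distances (x_i − x_j)² + (y_i − y_j)². The minimum is 2, attained by the pair ((7, -8), (6, -7)).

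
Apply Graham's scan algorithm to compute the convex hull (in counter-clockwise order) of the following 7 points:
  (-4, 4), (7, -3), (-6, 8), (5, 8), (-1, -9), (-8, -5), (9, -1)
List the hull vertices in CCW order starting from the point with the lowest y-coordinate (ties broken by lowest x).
Hull (CCW) = [(-1, -9), (7, -3), (9, -1), (5, 8), (-6, 8), (-8, -5)]

Graham scan procedure:
  1. Find the pivot p₀ = point with lowest y (tie → lowest x): (-1, -9).
  2. Sort the remaining points by polar angle around p₀.
  3. Walk through sorted points, maintaining a stack; pop the top while the last three entries make a non-left turn (cross product ≤ 0).
  4. Final stack is the convex hull in CCW order: (-1, -9), (7, -3), (9, -1), (5, 8), (-6, 8), (-8, -5).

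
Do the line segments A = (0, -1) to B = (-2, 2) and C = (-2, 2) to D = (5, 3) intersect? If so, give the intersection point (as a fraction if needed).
Yes; intersection at (-2, 2) (t = 1 on AB, s = 0 on CD)

Parametrize AB as A + t(B − A) = (0 + -2 t, -1 + 3 t) and CD as C + s(D − C) = (-2 + 7 s, 2 + 1 s). Solve the linear system for (t, s). Determinant = 23 ≠ 0, so a unique intersection of the containing lines exists. Solution: t = 1, s = 0 — both in [0, 1], so the segments cross. Intersection point: (-2, 2).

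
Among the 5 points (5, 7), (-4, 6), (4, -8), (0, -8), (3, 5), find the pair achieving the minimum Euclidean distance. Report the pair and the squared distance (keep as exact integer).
Pair = ((5, 7), (3, 5)); squared distance = 8

Compute all C(5, 2) = 10 pairwise squared distances (x_i − x_j)² + (y_i − y_j)². The minimum is 8, attained by the pair ((5, 7), (3, 5)).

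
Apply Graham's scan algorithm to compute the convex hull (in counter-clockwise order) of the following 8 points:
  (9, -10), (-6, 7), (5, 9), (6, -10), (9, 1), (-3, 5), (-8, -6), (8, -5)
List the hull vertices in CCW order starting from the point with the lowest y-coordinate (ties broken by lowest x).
Hull (CCW) = [(6, -10), (9, -10), (9, 1), (5, 9), (-6, 7), (-8, -6)]

Graham scan procedure:
  1. Find the pivot p₀ = point with lowest y (tie → lowest x): (6, -10).
  2. Sort the remaining points by polar angle around p₀.
  3. Walk through sorted points, maintaining a stack; pop the top while the last three entries make a non-left turn (cross product ≤ 0).
  4. Final stack is the convex hull in CCW order: (6, -10), (9, -10), (9, 1), (5, 9), (-6, 7), (-8, -6).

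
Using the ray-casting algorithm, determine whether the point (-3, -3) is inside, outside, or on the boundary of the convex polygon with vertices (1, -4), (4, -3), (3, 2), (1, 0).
The point (-3, -3) lies strictly outside the polygon

Cast a horizontal ray to the right from the query point and count how many polygon edges it crosses (each edge strictly once or zero times, handled with the usual half-open convention). 
Parity of crossings → even ⇒ outside.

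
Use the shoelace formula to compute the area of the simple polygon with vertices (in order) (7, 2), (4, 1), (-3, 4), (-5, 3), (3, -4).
Area = 37

Shoelace formula: Area = (1/2) |Σ_i (x_i · y_{i+1} − x_{i+1} · y_i)| (indices mod n). Compute each cross term:
  (7)(1) − (4)(2) = -1
  (4)(4) − (-3)(1) = 19
  (-3)(3) − (-5)(4) = 11
  (-5)(-4) − (3)(3) = 11
  (3)(2) − (7)(-4) = 34
Sum = 74, so (signed) Area = 74/2 = 37, |Area| = 37.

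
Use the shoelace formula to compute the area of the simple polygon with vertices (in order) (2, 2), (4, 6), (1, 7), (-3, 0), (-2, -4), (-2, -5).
Area = 67/2

Shoelace formula: Area = (1/2) |Σ_i (x_i · y_{i+1} − x_{i+1} · y_i)| (indices mod n). Compute each cross term:
  (2)(6) − (4)(2) = 4
  (4)(7) − (1)(6) = 22
  (1)(0) − (-3)(7) = 21
  (-3)(-4) − (-2)(0) = 12
  (-2)(-5) − (-2)(-4) = 2
  (-2)(2) − (2)(-5) = 6
Sum = 67, so (signed) Area = 67/2 = 67/2, |Area| = 67/2.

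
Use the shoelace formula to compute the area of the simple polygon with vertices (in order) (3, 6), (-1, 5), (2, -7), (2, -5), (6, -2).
Area = 45

Shoelace formula: Area = (1/2) |Σ_i (x_i · y_{i+1} − x_{i+1} · y_i)| (indices mod n). Compute each cross term:
  (3)(5) − (-1)(6) = 21
  (-1)(-7) − (2)(5) = -3
  (2)(-5) − (2)(-7) = 4
  (2)(-2) − (6)(-5) = 26
  (6)(6) − (3)(-2) = 42
Sum = 90, so (signed) Area = 90/2 = 45, |Area| = 45.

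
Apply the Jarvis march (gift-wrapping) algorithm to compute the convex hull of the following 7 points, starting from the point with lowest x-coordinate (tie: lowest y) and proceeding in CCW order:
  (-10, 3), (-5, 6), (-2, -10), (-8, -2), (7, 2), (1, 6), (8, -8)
Hull (CCW) = [(-10, 3), (-8, -2), (-2, -10), (8, -8), (7, 2), (1, 6), (-5, 6)]

Jarvis march: at each step, from the current hull vertex p, select the next vertex q as the point such that every other point lies strictly to the left of (or on) the directed line p → q. (Equivalently: for every other point r, the cross product (q − p) × (r − p) ≥ 0.)
Starting point (lowest x, tie lowest y): (-10, 3). Wrap until returning to start. Resulting hull: (-10, 3), (-8, -2), (-2, -10), (8, -8), (7, 2), (1, 6), (-5, 6).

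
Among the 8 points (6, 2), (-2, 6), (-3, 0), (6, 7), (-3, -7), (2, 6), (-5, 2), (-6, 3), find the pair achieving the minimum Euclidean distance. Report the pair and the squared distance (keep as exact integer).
Pair = ((-5, 2), (-6, 3)); squared distance = 2

Compute all C(8, 2) = 28 pairwise squared distances (x_i − x_j)² + (y_i − y_j)². The minimum is 2, attained by the pair ((-5, 2), (-6, 3)).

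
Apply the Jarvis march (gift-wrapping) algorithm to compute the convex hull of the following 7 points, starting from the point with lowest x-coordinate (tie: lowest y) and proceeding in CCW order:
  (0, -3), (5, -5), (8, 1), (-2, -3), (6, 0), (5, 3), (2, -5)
Hull (CCW) = [(-2, -3), (2, -5), (5, -5), (8, 1), (5, 3)]

Jarvis march: at each step, from the current hull vertex p, select the next vertex q as the point such that every other point lies strictly to the left of (or on) the directed line p → q. (Equivalently: for every other point r, the cross product (q − p) × (r − p) ≥ 0.)
Starting point (lowest x, tie lowest y): (-2, -3). Wrap until returning to start. Resulting hull: (-2, -3), (2, -5), (5, -5), (8, 1), (5, 3).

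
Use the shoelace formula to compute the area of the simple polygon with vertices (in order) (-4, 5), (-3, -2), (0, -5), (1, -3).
Area = 18

Shoelace formula: Area = (1/2) |Σ_i (x_i · y_{i+1} − x_{i+1} · y_i)| (indices mod n). Compute each cross term:
  (-4)(-2) − (-3)(5) = 23
  (-3)(-5) − (0)(-2) = 15
  (0)(-3) − (1)(-5) = 5
  (1)(5) − (-4)(-3) = -7
Sum = 36, so (signed) Area = 36/2 = 18, |Area| = 18.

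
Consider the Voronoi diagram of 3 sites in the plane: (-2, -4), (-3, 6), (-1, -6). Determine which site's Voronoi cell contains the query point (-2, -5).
Nearest site = (-2, -4)

The Voronoi cell of site s contains exactly those query points closer to s than to any other site. Compute squared distances from q = (-2, -5) to each site:
  (-2 − -2)² + (-4 − -5)² = 1
  (-1 − -2)² + (-6 − -5)² = 2
  (-3 − -2)² + (6 − -5)² = 122
Minimum is attained by (-2, -4), so q lies in its Voronoi cell.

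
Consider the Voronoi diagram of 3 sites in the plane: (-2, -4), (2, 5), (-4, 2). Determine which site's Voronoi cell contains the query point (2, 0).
Nearest site = (2, 5)

The Voronoi cell of site s contains exactly those query points closer to s than to any other site. Compute squared distances from q = (2, 0) to each site:
  (2 − 2)² + (5 − 0)² = 25
  (-2 − 2)² + (-4 − 0)² = 32
  (-4 − 2)² + (2 − 0)² = 40
Minimum is attained by (2, 5), so q lies in its Voronoi cell.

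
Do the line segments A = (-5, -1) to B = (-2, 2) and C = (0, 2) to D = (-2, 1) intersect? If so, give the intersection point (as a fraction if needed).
No (intersection of containing lines falls outside at least one segment)

Parametrize and solve: t = 1/3, s = 2. At least one of these is outside [0, 1], so the segments do not intersect.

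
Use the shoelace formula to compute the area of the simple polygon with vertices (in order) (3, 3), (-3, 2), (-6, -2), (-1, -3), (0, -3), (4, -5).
Area = 91/2

Shoelace formula: Area = (1/2) |Σ_i (x_i · y_{i+1} − x_{i+1} · y_i)| (indices mod n). Compute each cross term:
  (3)(2) − (-3)(3) = 15
  (-3)(-2) − (-6)(2) = 18
  (-6)(-3) − (-1)(-2) = 16
  (-1)(-3) − (0)(-3) = 3
  (0)(-5) − (4)(-3) = 12
  (4)(3) − (3)(-5) = 27
Sum = 91, so (signed) Area = 91/2 = 91/2, |Area| = 91/2.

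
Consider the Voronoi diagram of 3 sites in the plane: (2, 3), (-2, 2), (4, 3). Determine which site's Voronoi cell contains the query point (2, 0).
Nearest site = (2, 3)

The Voronoi cell of site s contains exactly those query points closer to s than to any other site. Compute squared distances from q = (2, 0) to each site:
  (2 − 2)² + (3 − 0)² = 9
  (4 − 2)² + (3 − 0)² = 13
  (-2 − 2)² + (2 − 0)² = 20
Minimum is attained by (2, 3), so q lies in its Voronoi cell.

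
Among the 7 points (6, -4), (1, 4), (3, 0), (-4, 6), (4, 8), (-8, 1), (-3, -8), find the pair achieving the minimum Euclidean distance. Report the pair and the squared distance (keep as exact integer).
Pair = ((1, 4), (3, 0)); squared distance = 20

Compute all C(7, 2) = 21 pairwise squared distances (x_i − x_j)² + (y_i − y_j)². The minimum is 20, attained by the pair ((1, 4), (3, 0)).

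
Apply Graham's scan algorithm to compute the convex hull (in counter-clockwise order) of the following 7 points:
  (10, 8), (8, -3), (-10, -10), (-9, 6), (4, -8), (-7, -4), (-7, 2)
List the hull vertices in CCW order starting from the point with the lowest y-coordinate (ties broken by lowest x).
Hull (CCW) = [(-10, -10), (4, -8), (8, -3), (10, 8), (-9, 6)]

Graham scan procedure:
  1. Find the pivot p₀ = point with lowest y (tie → lowest x): (-10, -10).
  2. Sort the remaining points by polar angle around p₀.
  3. Walk through sorted points, maintaining a stack; pop the top while the last three entries make a non-left turn (cross product ≤ 0).
  4. Final stack is the convex hull in CCW order: (-10, -10), (4, -8), (8, -3), (10, 8), (-9, 6).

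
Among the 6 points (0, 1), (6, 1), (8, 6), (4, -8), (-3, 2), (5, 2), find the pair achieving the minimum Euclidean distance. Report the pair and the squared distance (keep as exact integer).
Pair = ((6, 1), (5, 2)); squared distance = 2

Compute all C(6, 2) = 15 pairwise squared distances (x_i − x_j)² + (y_i − y_j)². The minimum is 2, attained by the pair ((6, 1), (5, 2)).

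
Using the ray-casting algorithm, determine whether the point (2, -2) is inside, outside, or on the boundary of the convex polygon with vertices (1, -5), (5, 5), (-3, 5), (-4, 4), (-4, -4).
The point (2, -2) lies strictly inside the polygon

Cast a horizontal ray to the right from the query point and count how many polygon edges it crosses (each edge strictly once or zero times, handled with the usual half-open convention). 
Parity of crossings → odd ⇒ inside.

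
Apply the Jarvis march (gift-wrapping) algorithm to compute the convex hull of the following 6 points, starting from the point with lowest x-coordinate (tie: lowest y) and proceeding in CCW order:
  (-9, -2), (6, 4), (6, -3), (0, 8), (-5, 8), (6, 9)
Hull (CCW) = [(-9, -2), (6, -3), (6, 9), (-5, 8)]

Jarvis march: at each step, from the current hull vertex p, select the next vertex q as the point such that every other point lies strictly to the left of (or on) the directed line p → q. (Equivalently: for every other point r, the cross product (q − p) × (r − p) ≥ 0.)
Starting point (lowest x, tie lowest y): (-9, -2). Wrap until returning to start. Resulting hull: (-9, -2), (6, -3), (6, 9), (-5, 8).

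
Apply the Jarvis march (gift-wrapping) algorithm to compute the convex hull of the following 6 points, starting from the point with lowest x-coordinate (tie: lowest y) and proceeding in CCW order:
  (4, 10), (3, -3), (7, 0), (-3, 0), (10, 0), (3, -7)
Hull (CCW) = [(-3, 0), (3, -7), (10, 0), (4, 10)]

Jarvis march: at each step, from the current hull vertex p, select the next vertex q as the point such that every other point lies strictly to the left of (or on) the directed line p → q. (Equivalently: for every other point r, the cross product (q − p) × (r − p) ≥ 0.)
Starting point (lowest x, tie lowest y): (-3, 0). Wrap until returning to start. Resulting hull: (-3, 0), (3, -7), (10, 0), (4, 10).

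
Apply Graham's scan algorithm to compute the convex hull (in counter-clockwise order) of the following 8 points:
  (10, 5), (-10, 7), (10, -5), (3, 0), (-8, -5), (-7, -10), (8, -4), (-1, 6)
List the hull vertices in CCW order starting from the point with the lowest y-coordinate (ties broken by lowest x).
Hull (CCW) = [(-7, -10), (10, -5), (10, 5), (-10, 7), (-8, -5)]

Graham scan procedure:
  1. Find the pivot p₀ = point with lowest y (tie → lowest x): (-7, -10).
  2. Sort the remaining points by polar angle around p₀.
  3. Walk through sorted points, maintaining a stack; pop the top while the last three entries make a non-left turn (cross product ≤ 0).
  4. Final stack is the convex hull in CCW order: (-7, -10), (10, -5), (10, 5), (-10, 7), (-8, -5).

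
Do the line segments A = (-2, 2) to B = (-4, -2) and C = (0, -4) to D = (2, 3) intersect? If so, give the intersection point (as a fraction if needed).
No (intersection of containing lines falls outside at least one segment)

Parametrize and solve: t = -13/3, s = 10/3. At least one of these is outside [0, 1], so the segments do not intersect.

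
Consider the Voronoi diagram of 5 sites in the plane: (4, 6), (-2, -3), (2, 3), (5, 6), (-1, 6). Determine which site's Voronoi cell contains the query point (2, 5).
Nearest site = (2, 3)

The Voronoi cell of site s contains exactly those query points closer to s than to any other site. Compute squared distances from q = (2, 5) to each site:
  (2 − 2)² + (3 − 5)² = 4
  (4 − 2)² + (6 − 5)² = 5
  (-1 − 2)² + (6 − 5)² = 10
  (5 − 2)² + (6 − 5)² = 10
  (-2 − 2)² + (-3 − 5)² = 80
Minimum is attained by (2, 3), so q lies in its Voronoi cell.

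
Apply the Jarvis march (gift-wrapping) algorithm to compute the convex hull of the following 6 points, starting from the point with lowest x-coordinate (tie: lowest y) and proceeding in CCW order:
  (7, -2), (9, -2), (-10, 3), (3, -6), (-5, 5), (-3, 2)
Hull (CCW) = [(-10, 3), (3, -6), (9, -2), (-5, 5)]

Jarvis march: at each step, from the current hull vertex p, select the next vertex q as the point such that every other point lies strictly to the left of (or on) the directed line p → q. (Equivalently: for every other point r, the cross product (q − p) × (r − p) ≥ 0.)
Starting point (lowest x, tie lowest y): (-10, 3). Wrap until returning to start. Resulting hull: (-10, 3), (3, -6), (9, -2), (-5, 5).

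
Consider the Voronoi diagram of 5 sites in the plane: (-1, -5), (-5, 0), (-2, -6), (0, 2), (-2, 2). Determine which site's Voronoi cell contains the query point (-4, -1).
Nearest site = (-5, 0)

The Voronoi cell of site s contains exactly those query points closer to s than to any other site. Compute squared distances from q = (-4, -1) to each site:
  (-5 − -4)² + (0 − -1)² = 2
  (-2 − -4)² + (2 − -1)² = 13
  (-1 − -4)² + (-5 − -1)² = 25
  (0 − -4)² + (2 − -1)² = 25
  (-2 − -4)² + (-6 − -1)² = 29
Minimum is attained by (-5, 0), so q lies in its Voronoi cell.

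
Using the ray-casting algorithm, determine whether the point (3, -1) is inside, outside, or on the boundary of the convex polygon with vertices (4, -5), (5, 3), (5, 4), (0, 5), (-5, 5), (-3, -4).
The point (3, -1) lies strictly inside the polygon

Cast a horizontal ray to the right from the query point and count how many polygon edges it crosses (each edge strictly once or zero times, handled with the usual half-open convention). 
Parity of crossings → odd ⇒ inside.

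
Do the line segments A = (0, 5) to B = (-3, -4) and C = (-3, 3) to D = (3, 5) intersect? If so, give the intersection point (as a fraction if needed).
Yes; intersection at (-3/8, 31/8) (t = 1/8 on AB, s = 7/16 on CD)

Parametrize AB as A + t(B − A) = (0 + -3 t, 5 + -9 t) and CD as C + s(D − C) = (-3 + 6 s, 3 + 2 s). Solve the linear system for (t, s). Determinant = -48 ≠ 0, so a unique intersection of the containing lines exists. Solution: t = 1/8, s = 7/16 — both in [0, 1], so the segments cross. Intersection point: (-3/8, 31/8).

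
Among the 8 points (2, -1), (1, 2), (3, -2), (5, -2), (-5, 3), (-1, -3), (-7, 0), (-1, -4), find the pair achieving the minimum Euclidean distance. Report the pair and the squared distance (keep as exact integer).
Pair = ((-1, -3), (-1, -4)); squared distance = 1

Compute all C(8, 2) = 28 pairwise squared distances (x_i − x_j)² + (y_i − y_j)². The minimum is 1, attained by the pair ((-1, -3), (-1, -4)).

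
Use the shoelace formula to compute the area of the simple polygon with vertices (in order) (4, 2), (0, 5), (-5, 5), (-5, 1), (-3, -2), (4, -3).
Area = 115/2

Shoelace formula: Area = (1/2) |Σ_i (x_i · y_{i+1} − x_{i+1} · y_i)| (indices mod n). Compute each cross term:
  (4)(5) − (0)(2) = 20
  (0)(5) − (-5)(5) = 25
  (-5)(1) − (-5)(5) = 20
  (-5)(-2) − (-3)(1) = 13
  (-3)(-3) − (4)(-2) = 17
  (4)(2) − (4)(-3) = 20
Sum = 115, so (signed) Area = 115/2 = 115/2, |Area| = 115/2.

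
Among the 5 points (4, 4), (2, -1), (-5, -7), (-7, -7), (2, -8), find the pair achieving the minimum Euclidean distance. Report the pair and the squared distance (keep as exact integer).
Pair = ((-5, -7), (-7, -7)); squared distance = 4

Compute all C(5, 2) = 10 pairwise squared distances (x_i − x_j)² + (y_i − y_j)². The minimum is 4, attained by the pair ((-5, -7), (-7, -7)).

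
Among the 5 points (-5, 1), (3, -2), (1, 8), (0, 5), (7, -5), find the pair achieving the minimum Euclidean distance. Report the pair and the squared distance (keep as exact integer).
Pair = ((1, 8), (0, 5)); squared distance = 10

Compute all C(5, 2) = 10 pairwise squared distances (x_i − x_j)² + (y_i − y_j)². The minimum is 10, attained by the pair ((1, 8), (0, 5)).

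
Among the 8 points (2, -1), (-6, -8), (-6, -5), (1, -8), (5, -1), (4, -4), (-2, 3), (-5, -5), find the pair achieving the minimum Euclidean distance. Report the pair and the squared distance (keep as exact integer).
Pair = ((-6, -5), (-5, -5)); squared distance = 1

Compute all C(8, 2) = 28 pairwise squared distances (x_i − x_j)² + (y_i − y_j)². The minimum is 1, attained by the pair ((-6, -5), (-5, -5)).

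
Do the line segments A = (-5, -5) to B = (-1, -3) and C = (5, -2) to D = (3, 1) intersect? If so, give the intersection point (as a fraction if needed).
No (intersection of containing lines falls outside at least one segment)

Parametrize and solve: t = 9/4, s = 1/2. At least one of these is outside [0, 1], so the segments do not intersect.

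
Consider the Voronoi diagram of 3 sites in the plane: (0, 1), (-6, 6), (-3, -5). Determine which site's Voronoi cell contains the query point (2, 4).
Nearest site = (0, 1)

The Voronoi cell of site s contains exactly those query points closer to s than to any other site. Compute squared distances from q = (2, 4) to each site:
  (0 − 2)² + (1 − 4)² = 13
  (-6 − 2)² + (6 − 4)² = 68
  (-3 − 2)² + (-5 − 4)² = 106
Minimum is attained by (0, 1), so q lies in its Voronoi cell.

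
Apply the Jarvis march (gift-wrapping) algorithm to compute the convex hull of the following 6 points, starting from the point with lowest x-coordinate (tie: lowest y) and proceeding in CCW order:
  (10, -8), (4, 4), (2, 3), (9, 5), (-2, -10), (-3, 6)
Hull (CCW) = [(-3, 6), (-2, -10), (10, -8), (9, 5)]

Jarvis march: at each step, from the current hull vertex p, select the next vertex q as the point such that every other point lies strictly to the left of (or on) the directed line p → q. (Equivalently: for every other point r, the cross product (q − p) × (r − p) ≥ 0.)
Starting point (lowest x, tie lowest y): (-3, 6). Wrap until returning to start. Resulting hull: (-3, 6), (-2, -10), (10, -8), (9, 5).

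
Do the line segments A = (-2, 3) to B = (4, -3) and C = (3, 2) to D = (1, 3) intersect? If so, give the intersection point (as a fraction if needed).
No (intersection of containing lines falls outside at least one segment)

Parametrize and solve: t = -1/2, s = 4. At least one of these is outside [0, 1], so the segments do not intersect.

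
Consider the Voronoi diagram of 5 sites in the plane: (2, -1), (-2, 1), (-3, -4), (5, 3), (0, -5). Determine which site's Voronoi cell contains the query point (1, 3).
Nearest site = (-2, 1)

The Voronoi cell of site s contains exactly those query points closer to s than to any other site. Compute squared distances from q = (1, 3) to each site:
  (-2 − 1)² + (1 − 3)² = 13
  (5 − 1)² + (3 − 3)² = 16
  (2 − 1)² + (-1 − 3)² = 17
  (-3 − 1)² + (-4 − 3)² = 65
  (0 − 1)² + (-5 − 3)² = 65
Minimum is attained by (-2, 1), so q lies in its Voronoi cell.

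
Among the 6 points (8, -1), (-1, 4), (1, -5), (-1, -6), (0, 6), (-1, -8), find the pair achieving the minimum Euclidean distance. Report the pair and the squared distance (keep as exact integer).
Pair = ((-1, -6), (-1, -8)); squared distance = 4

Compute all C(6, 2) = 15 pairwise squared distances (x_i − x_j)² + (y_i − y_j)². The minimum is 4, attained by the pair ((-1, -6), (-1, -8)).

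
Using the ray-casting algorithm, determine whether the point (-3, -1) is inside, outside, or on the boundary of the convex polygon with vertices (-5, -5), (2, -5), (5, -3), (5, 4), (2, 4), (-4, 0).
The point (-3, -1) lies strictly inside the polygon

Cast a horizontal ray to the right from the query point and count how many polygon edges it crosses (each edge strictly once or zero times, handled with the usual half-open convention). 
Parity of crossings → odd ⇒ inside.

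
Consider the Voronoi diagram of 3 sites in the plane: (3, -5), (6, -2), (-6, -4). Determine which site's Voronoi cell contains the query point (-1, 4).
Nearest site = (6, -2)

The Voronoi cell of site s contains exactly those query points closer to s than to any other site. Compute squared distances from q = (-1, 4) to each site:
  (6 − -1)² + (-2 − 4)² = 85
  (-6 − -1)² + (-4 − 4)² = 89
  (3 − -1)² + (-5 − 4)² = 97
Minimum is attained by (6, -2), so q lies in its Voronoi cell.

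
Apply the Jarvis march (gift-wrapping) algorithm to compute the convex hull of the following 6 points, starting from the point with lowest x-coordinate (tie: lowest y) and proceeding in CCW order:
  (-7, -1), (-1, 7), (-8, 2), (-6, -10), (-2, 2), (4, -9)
Hull (CCW) = [(-8, 2), (-6, -10), (4, -9), (-1, 7)]

Jarvis march: at each step, from the current hull vertex p, select the next vertex q as the point such that every other point lies strictly to the left of (or on) the directed line p → q. (Equivalently: for every other point r, the cross product (q − p) × (r − p) ≥ 0.)
Starting point (lowest x, tie lowest y): (-8, 2). Wrap until returning to start. Resulting hull: (-8, 2), (-6, -10), (4, -9), (-1, 7).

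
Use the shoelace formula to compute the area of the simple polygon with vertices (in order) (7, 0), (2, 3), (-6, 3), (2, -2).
Area = 65/2

Shoelace formula: Area = (1/2) |Σ_i (x_i · y_{i+1} − x_{i+1} · y_i)| (indices mod n). Compute each cross term:
  (7)(3) − (2)(0) = 21
  (2)(3) − (-6)(3) = 24
  (-6)(-2) − (2)(3) = 6
  (2)(0) − (7)(-2) = 14
Sum = 65, so (signed) Area = 65/2 = 65/2, |Area| = 65/2.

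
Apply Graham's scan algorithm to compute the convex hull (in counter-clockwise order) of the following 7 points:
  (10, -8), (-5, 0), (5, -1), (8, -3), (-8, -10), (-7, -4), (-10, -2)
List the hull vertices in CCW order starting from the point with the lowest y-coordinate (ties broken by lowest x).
Hull (CCW) = [(-8, -10), (10, -8), (8, -3), (5, -1), (-5, 0), (-10, -2)]

Graham scan procedure:
  1. Find the pivot p₀ = point with lowest y (tie → lowest x): (-8, -10).
  2. Sort the remaining points by polar angle around p₀.
  3. Walk through sorted points, maintaining a stack; pop the top while the last three entries make a non-left turn (cross product ≤ 0).
  4. Final stack is the convex hull in CCW order: (-8, -10), (10, -8), (8, -3), (5, -1), (-5, 0), (-10, -2).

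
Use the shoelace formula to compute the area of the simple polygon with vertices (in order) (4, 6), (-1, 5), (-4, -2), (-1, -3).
Area = 32

Shoelace formula: Area = (1/2) |Σ_i (x_i · y_{i+1} − x_{i+1} · y_i)| (indices mod n). Compute each cross term:
  (4)(5) − (-1)(6) = 26
  (-1)(-2) − (-4)(5) = 22
  (-4)(-3) − (-1)(-2) = 10
  (-1)(6) − (4)(-3) = 6
Sum = 64, so (signed) Area = 64/2 = 32, |Area| = 32.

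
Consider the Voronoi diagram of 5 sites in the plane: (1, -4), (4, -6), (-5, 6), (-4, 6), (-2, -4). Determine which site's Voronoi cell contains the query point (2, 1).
Nearest site = (1, -4)

The Voronoi cell of site s contains exactly those query points closer to s than to any other site. Compute squared distances from q = (2, 1) to each site:
  (1 − 2)² + (-4 − 1)² = 26
  (-2 − 2)² + (-4 − 1)² = 41
  (4 − 2)² + (-6 − 1)² = 53
  (-4 − 2)² + (6 − 1)² = 61
  (-5 − 2)² + (6 − 1)² = 74
Minimum is attained by (1, -4), so q lies in its Voronoi cell.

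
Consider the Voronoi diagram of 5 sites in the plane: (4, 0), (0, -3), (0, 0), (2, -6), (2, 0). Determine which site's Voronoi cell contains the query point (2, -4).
Nearest site = (2, -6)

The Voronoi cell of site s contains exactly those query points closer to s than to any other site. Compute squared distances from q = (2, -4) to each site:
  (2 − 2)² + (-6 − -4)² = 4
  (0 − 2)² + (-3 − -4)² = 5
  (2 − 2)² + (0 − -4)² = 16
  (0 − 2)² + (0 − -4)² = 20
  (4 − 2)² + (0 − -4)² = 20
Minimum is attained by (2, -6), so q lies in its Voronoi cell.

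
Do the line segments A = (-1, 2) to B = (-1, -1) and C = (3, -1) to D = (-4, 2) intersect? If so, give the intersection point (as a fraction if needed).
Yes; intersection at (-1, 5/7) (t = 3/7 on AB, s = 4/7 on CD)

Parametrize AB as A + t(B − A) = (-1 + 0 t, 2 + -3 t) and CD as C + s(D − C) = (3 + -7 s, -1 + 3 s). Solve the linear system for (t, s). Determinant = 21 ≠ 0, so a unique intersection of the containing lines exists. Solution: t = 3/7, s = 4/7 — both in [0, 1], so the segments cross. Intersection point: (-1, 5/7).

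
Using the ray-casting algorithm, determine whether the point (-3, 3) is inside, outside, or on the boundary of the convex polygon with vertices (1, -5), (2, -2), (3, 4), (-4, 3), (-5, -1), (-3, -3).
The point (-3, 3) lies strictly inside the polygon

Cast a horizontal ray to the right from the query point and count how many polygon edges it crosses (each edge strictly once or zero times, handled with the usual half-open convention). 
Parity of crossings → odd ⇒ inside.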